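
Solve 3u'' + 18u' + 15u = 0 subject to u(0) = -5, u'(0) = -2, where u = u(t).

Divide through by 3: u'' + 6u' + 5u = 0.
Characteristic equation r² + 6r + 5 = 0 factors as (r + 1)(r + 5) = 0, so r = -1, -5.
Hence u_h = C1*exp(-t) + C2*exp(-5*t).
Apply the initial conditions: u(0) = C1 + C2 = -5 and u'(0) = -C1 - 5*C2 = -2. Solving gives C1 = -27/4, C2 = 7/4.

u = -27*exp(-t)/4 + 7*exp(-5*t)/4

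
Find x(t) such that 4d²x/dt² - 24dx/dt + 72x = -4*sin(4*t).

x = -6*cos(4*t)/145 - sin(4*t)/290 + C1*cos(3*t)*exp(3*t) + C2*exp(3*t)*sin(3*t)

Divide through by 4: x'' - 6x' + 18x = -sin(4*t).
Characteristic equation r² - 6r + 18 = 0 has discriminant (-6)² - 4·(18) = -36 < 0, so r = 3 ± 3i.
Hence x_h = C1*cos(3*t)*exp(3*t) + C2*exp(3*t)*sin(3*t).
Try x_p = A*cos(4*t) + B*sin(4*t). Substituting and equating the coefficients of cos(4t) and sin(4t) gives A = -6/145, B = -1/290, so x_p = -6*cos(4*t)/145 - sin(4*t)/290.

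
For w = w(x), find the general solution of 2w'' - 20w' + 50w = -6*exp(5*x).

Divide through by 2: w'' - 10w' + 25w = -3*exp(5*x).
Characteristic equation r² - 10r + 25 = 0 has discriminant (-10)² - 4·(25) = 0, so r = 5 is a repeated root.
Hence w_h = (C1 + C2*x)*exp(5*x).
Since exp(5*x) solves the homogeneous equation (r = 5 is a root of multiplicity 2), multiply the trial by x^2. Try w_p = A*x^2*exp(5*x). Substituting into the equation and dividing by exp(5*x) gives A = -3/2, so w_p = -3*x^2*exp(5*x)/2.

w = C1*exp(5*x) - 3*x**2*exp(5*x)/2 + C2*x*exp(5*x)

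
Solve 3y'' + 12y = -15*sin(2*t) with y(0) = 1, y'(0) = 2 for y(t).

Divide through by 3: y'' + 4y = -5*sin(2*t).
Characteristic equation r² + 4 = 0 has discriminant (0)² - 4·(4) = -16 < 0, so r = ± 2i.
Hence y_h = C1*cos(2*t) + C2*sin(2*t).
Since ±2i are characteristic roots, multiply the trial by t. Try y_p = t*(A*cos(2*t) + B*sin(2*t)). Substituting and equating the coefficients of cos(2t) and sin(2t) gives A = 5/4, B = 0, so y_p = 5*t*cos(2*t)/4.
General solution: y = C1*cos(2*t) + C2*sin(2*t) + 5*t*cos(2*t)/4.
Apply the initial conditions: y(0) = C1 = 1 and y'(0) = 5/4 + 2*C2 = 2. Solving gives C1 = 1, C2 = 3/8.

y = 3*sin(2*t)/8 + 5*t*cos(2*t)/4 + cos(2*t)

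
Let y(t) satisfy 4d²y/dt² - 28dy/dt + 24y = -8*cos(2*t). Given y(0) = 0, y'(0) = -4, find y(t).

Divide through by 4: y'' - 7y' + 6y = -2*cos(2*t).
Characteristic equation r² - 7r + 6 = 0 factors as (r - 6)(r - 1) = 0, so r = 6, 1.
Hence y_h = C1*exp(6*t) + C2*exp(t).
Try y_p = A*cos(2*t) + B*sin(2*t). Substituting and equating the coefficients of cos(2t) and sin(2t) gives A = -1/50, B = 7/50, so y_p = -cos(2*t)/50 + 7*sin(2*t)/50.
General solution: y = -cos(2*t)/50 + 7*sin(2*t)/50 + C1*exp(6*t) + C2*exp(t).
Apply the initial conditions: y(0) = -1/50 + C1 + C2 = 0 and y'(0) = 7/25 + C2 + 6*C1 = -4. Solving gives C1 = -43/50, C2 = 22/25.

y = -43*exp(6*t)/50 - cos(2*t)/50 + 7*sin(2*t)/50 + 22*exp(t)/25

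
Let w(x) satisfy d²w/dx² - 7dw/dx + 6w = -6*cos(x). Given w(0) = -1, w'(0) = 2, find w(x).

w = -exp(x) - 15*cos(x)/37 + 15*exp(6*x)/37 + 21*sin(x)/37

Characteristic equation r² - 7r + 6 = 0 factors as (r - 6)(r - 1) = 0, so r = 6, 1.
Hence w_h = C1*exp(6*x) + C2*exp(x).
Try w_p = A*cos(x) + B*sin(x). Substituting and equating the coefficients of cos(x) and sin(x) gives A = -15/37, B = 21/37, so w_p = -15*cos(x)/37 + 21*sin(x)/37.
General solution: w = -15*cos(x)/37 + 21*sin(x)/37 + C1*exp(6*x) + C2*exp(x).
Apply the initial conditions: w(0) = -15/37 + C1 + C2 = -1 and w'(0) = 21/37 + C2 + 6*C1 = 2. Solving gives C1 = 15/37, C2 = -1.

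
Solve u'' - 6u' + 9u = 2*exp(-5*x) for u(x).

u = exp(-5*x)/32 + C1*exp(3*x) + C2*x*exp(3*x)

Characteristic equation r² - 6r + 9 = 0 has discriminant (-6)² - 4·(9) = 0, so r = 3 is a repeated root.
Hence u_h = (C1 + C2*x)*exp(3*x).
Try u_p = A*exp(-5*x). Substituting into the equation and dividing by exp(-5*x) gives A = 1/32, so u_p = exp(-5*x)/32.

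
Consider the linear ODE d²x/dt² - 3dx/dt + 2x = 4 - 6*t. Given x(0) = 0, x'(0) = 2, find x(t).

Characteristic equation r² - 3r + 2 = 0 factors as (r - 2)(r - 1) = 0, so r = 2, 1.
Hence x_h = C1*exp(2*t) + C2*exp(t).
For the particular solution try x_p = A0 + A1*t. Substituting and matching coefficients of each power of t gives A0 = -5/2, A1 = -3, so x_p = -5/2 - 3*t.
General solution: x = -5/2 - 3*t + C1*exp(2*t) + C2*exp(t).
Apply the initial conditions: x(0) = -5/2 + C1 + C2 = 0 and x'(0) = -3 + C2 + 2*C1 = 2. Solving gives C1 = 5/2, C2 = 0.

x = -5/2 - 3*t + 5*exp(2*t)/2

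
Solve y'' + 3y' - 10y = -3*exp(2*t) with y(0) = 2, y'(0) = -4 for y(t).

y = 45*exp(2*t)/49 + 53*exp(-5*t)/49 - 3*t*exp(2*t)/7

Characteristic equation r² + 3r - 10 = 0 factors as (r + 5)(r - 2) = 0, so r = -5, 2.
Hence y_h = C1*exp(-5*t) + C2*exp(2*t).
Since exp(2*t) solves the homogeneous equation (r = 2 is a root of multiplicity 1), multiply the trial by t. Try y_p = A*t*exp(2*t). Substituting into the equation and dividing by exp(2*t) gives A = -3/7, so y_p = -3*t*exp(2*t)/7.
General solution: y = C1*exp(-5*t) + C2*exp(2*t) - 3*t*exp(2*t)/7.
Apply the initial conditions: y(0) = C1 + C2 = 2 and y'(0) = -3/7 - 5*C1 + 2*C2 = -4. Solving gives C1 = 53/49, C2 = 45/49.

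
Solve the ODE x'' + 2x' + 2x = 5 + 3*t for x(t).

Characteristic equation r² + 2r + 2 = 0 has discriminant (2)² - 4·(2) = -4 < 0, so r = -1 ± i.
Hence x_h = C1*cos(t)*exp(-t) + C2*exp(-t)*sin(t).
For the particular solution try x_p = A0 + A1*t. Substituting and matching coefficients of each power of t gives A0 = 1, A1 = 3/2, so x_p = 1 + 3*t/2.

x = 1 + 3*t/2 + C1*cos(t)*exp(-t) + C2*exp(-t)*sin(t)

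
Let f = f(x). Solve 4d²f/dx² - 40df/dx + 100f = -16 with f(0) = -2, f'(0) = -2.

Divide through by 4: f'' - 10f' + 25f = -4.
Characteristic equation r² - 10r + 25 = 0 has discriminant (-10)² - 4·(25) = 0, so r = 5 is a repeated root.
Hence f_h = (C1 + C2*x)*exp(5*x).
For the particular solution try f_p = A0. Substituting and matching coefficients of each power of x gives A0 = -4/25, so f_p = -4/25.
General solution: f = -4/25 + C1*exp(5*x) + C2*x*exp(5*x).
Apply the initial conditions: f(0) = -4/25 + C1 = -2 and f'(0) = C2 + 5*C1 = -2. Solving gives C1 = -46/25, C2 = 36/5.

f = -4/25 - 46*exp(5*x)/25 + 36*x*exp(5*x)/5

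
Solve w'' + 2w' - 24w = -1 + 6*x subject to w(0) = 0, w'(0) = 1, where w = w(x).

w = 1/48 - 2*exp(-6*x)/15 - x/4 + 9*exp(4*x)/80

Characteristic equation r² + 2r - 24 = 0 factors as (r + 6)(r - 4) = 0, so r = -6, 4.
Hence w_h = C1*exp(-6*x) + C2*exp(4*x).
For the particular solution try w_p = A0 + A1*x. Substituting and matching coefficients of each power of x gives A0 = 1/48, A1 = -1/4, so w_p = 1/48 - x/4.
General solution: w = 1/48 - x/4 + C1*exp(-6*x) + C2*exp(4*x).
Apply the initial conditions: w(0) = 1/48 + C1 + C2 = 0 and w'(0) = -1/4 - 6*C1 + 4*C2 = 1. Solving gives C1 = -2/15, C2 = 9/80.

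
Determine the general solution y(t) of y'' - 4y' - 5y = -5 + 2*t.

Characteristic equation r² - 4r - 5 = 0 factors as (r - 5)(r + 1) = 0, so r = 5, -1.
Hence y_h = C1*exp(5*t) + C2*exp(-t).
For the particular solution try y_p = A0 + A1*t. Substituting and matching coefficients of each power of t gives A0 = 33/25, A1 = -2/5, so y_p = 33/25 - 2*t/5.

y = 33/25 - 2*t/5 + C1*exp(5*t) + C2*exp(-t)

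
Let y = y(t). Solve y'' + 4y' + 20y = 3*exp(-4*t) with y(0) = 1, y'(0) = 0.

y = 3*exp(-4*t)/20 + 17*cos(4*t)*exp(-2*t)/20 + 23*exp(-2*t)*sin(4*t)/40

Characteristic equation r² + 4r + 20 = 0 has discriminant (4)² - 4·(20) = -64 < 0, so r = -2 ± 4i.
Hence y_h = C1*cos(4*t)*exp(-2*t) + C2*exp(-2*t)*sin(4*t).
Try y_p = A*exp(-4*t). Substituting into the equation and dividing by exp(-4*t) gives A = 3/20, so y_p = 3*exp(-4*t)/20.
General solution: y = 3*exp(-4*t)/20 + C1*cos(4*t)*exp(-2*t) + C2*exp(-2*t)*sin(4*t).
Apply the initial conditions: y(0) = 3/20 + C1 = 1 and y'(0) = -3/5 - 2*C1 + 4*C2 = 0. Solving gives C1 = 17/20, C2 = 23/40.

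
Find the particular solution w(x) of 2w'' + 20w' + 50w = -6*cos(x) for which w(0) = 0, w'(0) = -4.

w = -18*cos(x)/169 - 15*sin(x)/338 + 18*exp(-5*x)/169 - 89*x*exp(-5*x)/26

Divide through by 2: w'' + 10w' + 25w = -3*cos(x).
Characteristic equation r² + 10r + 25 = 0 has discriminant (10)² - 4·(25) = 0, so r = -5 is a repeated root.
Hence w_h = (C1 + C2*x)*exp(-5*x).
Try w_p = A*cos(x) + B*sin(x). Substituting and equating the coefficients of cos(x) and sin(x) gives A = -18/169, B = -15/338, so w_p = -18*cos(x)/169 - 15*sin(x)/338.
General solution: w = -18*cos(x)/169 - 15*sin(x)/338 + C1*exp(-5*x) + C2*x*exp(-5*x).
Apply the initial conditions: w(0) = -18/169 + C1 = 0 and w'(0) = -15/338 + C2 - 5*C1 = -4. Solving gives C1 = 18/169, C2 = -89/26.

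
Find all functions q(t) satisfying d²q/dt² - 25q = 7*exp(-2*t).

Characteristic equation r² - 25 = 0 factors as (r + 5)(r - 5) = 0, so r = -5, 5.
Hence q_h = C1*exp(-5*t) + C2*exp(5*t).
Try q_p = A*exp(-2*t). Substituting into the equation and dividing by exp(-2*t) gives A = -1/3, so q_p = -exp(-2*t)/3.

q = -exp(-2*t)/3 + C1*exp(-5*t) + C2*exp(5*t)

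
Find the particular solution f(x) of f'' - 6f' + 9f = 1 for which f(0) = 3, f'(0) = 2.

f = 1/9 + 26*exp(3*x)/9 - 20*x*exp(3*x)/3

Characteristic equation r² - 6r + 9 = 0 has discriminant (-6)² - 4·(9) = 0, so r = 3 is a repeated root.
Hence f_h = (C1 + C2*x)*exp(3*x).
For the particular solution try f_p = A0. Substituting and matching coefficients of each power of x gives A0 = 1/9, so f_p = 1/9.
General solution: f = 1/9 + C1*exp(3*x) + C2*x*exp(3*x).
Apply the initial conditions: f(0) = 1/9 + C1 = 3 and f'(0) = C2 + 3*C1 = 2. Solving gives C1 = 26/9, C2 = -20/3.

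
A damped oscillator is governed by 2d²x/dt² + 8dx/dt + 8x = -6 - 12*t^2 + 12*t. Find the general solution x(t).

x = -9/2 - 3*t**2/2 + 9*t/2 + C1*exp(-2*t) + C2*t*exp(-2*t)

Divide through by 2: x'' + 4x' + 4x = -3 - 6*t^2 + 6*t.
Characteristic equation r² + 4r + 4 = 0 has discriminant (4)² - 4·(4) = 0, so r = -2 is a repeated root.
Hence x_h = (C1 + C2*t)*exp(-2*t).
For the particular solution try x_p = A0 + A1*t + A2*t^2. Substituting and matching coefficients of each power of t gives A0 = -9/2, A1 = 9/2, A2 = -3/2, so x_p = -9/2 - 3*t^2/2 + 9*t/2.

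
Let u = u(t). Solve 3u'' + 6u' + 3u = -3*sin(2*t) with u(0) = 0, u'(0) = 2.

Divide through by 3: u'' + 2u' + u = -sin(2*t).
Characteristic equation r² + 2r + 1 = 0 has discriminant (2)² - 4·(1) = 0, so r = -1 is a repeated root.
Hence u_h = (C1 + C2*t)*exp(-t).
Try u_p = A*cos(2*t) + B*sin(2*t). Substituting and equating the coefficients of cos(2t) and sin(2t) gives A = 4/25, B = 3/25, so u_p = 3*sin(2*t)/25 + 4*cos(2*t)/25.
General solution: u = 3*sin(2*t)/25 + 4*cos(2*t)/25 + C1*exp(-t) + C2*t*exp(-t).
Apply the initial conditions: u(0) = 4/25 + C1 = 0 and u'(0) = 6/25 + C2 - C1 = 2. Solving gives C1 = -4/25, C2 = 8/5.

u = -4*exp(-t)/25 + 3*sin(2*t)/25 + 4*cos(2*t)/25 + 8*t*exp(-t)/5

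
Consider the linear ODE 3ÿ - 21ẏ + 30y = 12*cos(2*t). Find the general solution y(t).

y = -7*sin(2*t)/29 + 3*cos(2*t)/29 + C1*exp(5*t) + C2*exp(2*t)

Divide through by 3: y'' - 7y' + 10y = 4*cos(2*t).
Characteristic equation r² - 7r + 10 = 0 factors as (r - 5)(r - 2) = 0, so r = 5, 2.
Hence y_h = C1*exp(5*t) + C2*exp(2*t).
Try y_p = A*cos(2*t) + B*sin(2*t). Substituting and equating the coefficients of cos(2t) and sin(2t) gives A = 3/29, B = -7/29, so y_p = -7*sin(2*t)/29 + 3*cos(2*t)/29.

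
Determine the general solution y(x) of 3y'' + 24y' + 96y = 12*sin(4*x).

y = -cos(4*x)/10 + sin(4*x)/20 + C1*cos(4*x)*exp(-4*x) + C2*exp(-4*x)*sin(4*x)

Divide through by 3: y'' + 8y' + 32y = 4*sin(4*x).
Characteristic equation r² + 8r + 32 = 0 has discriminant (8)² - 4·(32) = -64 < 0, so r = -4 ± 4i.
Hence y_h = C1*cos(4*x)*exp(-4*x) + C2*exp(-4*x)*sin(4*x).
Try y_p = A*cos(4*x) + B*sin(4*x). Substituting and equating the coefficients of cos(4x) and sin(4x) gives A = -1/10, B = 1/20, so y_p = -cos(4*x)/10 + sin(4*x)/20.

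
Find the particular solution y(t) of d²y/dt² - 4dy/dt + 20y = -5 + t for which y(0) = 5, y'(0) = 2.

y = -6/25 + t/20 - 853*exp(2*t)*sin(4*t)/400 + 131*cos(4*t)*exp(2*t)/25

Characteristic equation r² - 4r + 20 = 0 has discriminant (-4)² - 4·(20) = -64 < 0, so r = 2 ± 4i.
Hence y_h = C1*cos(4*t)*exp(2*t) + C2*exp(2*t)*sin(4*t).
For the particular solution try y_p = A0 + A1*t. Substituting and matching coefficients of each power of t gives A0 = -6/25, A1 = 1/20, so y_p = -6/25 + t/20.
General solution: y = -6/25 + t/20 + C1*cos(4*t)*exp(2*t) + C2*exp(2*t)*sin(4*t).
Apply the initial conditions: y(0) = -6/25 + C1 = 5 and y'(0) = 1/20 + 2*C1 + 4*C2 = 2. Solving gives C1 = 131/25, C2 = -853/400.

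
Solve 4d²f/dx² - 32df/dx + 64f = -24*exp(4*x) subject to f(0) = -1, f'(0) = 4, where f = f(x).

Divide through by 4: f'' - 8f' + 16f = -6*exp(4*x).
Characteristic equation r² - 8r + 16 = 0 has discriminant (-8)² - 4·(16) = 0, so r = 4 is a repeated root.
Hence f_h = (C1 + C2*x)*exp(4*x).
Since exp(4*x) solves the homogeneous equation (r = 4 is a root of multiplicity 2), multiply the trial by x^2. Try f_p = A*x^2*exp(4*x). Substituting into the equation and dividing by exp(4*x) gives A = -3, so f_p = -3*x^2*exp(4*x).
General solution: f = C1*exp(4*x) - 3*x^2*exp(4*x) + C2*x*exp(4*x).
Apply the initial conditions: f(0) = C1 = -1 and f'(0) = C2 + 4*C1 = 4. Solving gives C1 = -1, C2 = 8.

f = -exp(4*x) - 3*x**2*exp(4*x) + 8*x*exp(4*x)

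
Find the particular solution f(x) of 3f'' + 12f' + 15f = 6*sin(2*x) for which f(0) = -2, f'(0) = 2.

f = -16*cos(2*x)/65 + 2*sin(2*x)/65 - 114*cos(x)*exp(-2*x)/65 - 102*exp(-2*x)*sin(x)/65

Divide through by 3: f'' + 4f' + 5f = 2*sin(2*x).
Characteristic equation r² + 4r + 5 = 0 has discriminant (4)² - 4·(5) = -4 < 0, so r = -2 ± i.
Hence f_h = C1*cos(x)*exp(-2*x) + C2*exp(-2*x)*sin(x).
Try f_p = A*cos(2*x) + B*sin(2*x). Substituting and equating the coefficients of cos(2x) and sin(2x) gives A = -16/65, B = 2/65, so f_p = -16*cos(2*x)/65 + 2*sin(2*x)/65.
General solution: f = -16*cos(2*x)/65 + 2*sin(2*x)/65 + C1*cos(x)*exp(-2*x) + C2*exp(-2*x)*sin(x).
Apply the initial conditions: f(0) = -16/65 + C1 = -2 and f'(0) = 4/65 + C2 - 2*C1 = 2. Solving gives C1 = -114/65, C2 = -102/65.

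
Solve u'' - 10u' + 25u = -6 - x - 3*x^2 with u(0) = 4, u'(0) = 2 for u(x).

Characteristic equation r² - 10r + 25 = 0 has discriminant (-10)² - 4·(25) = 0, so r = 5 is a repeated root.
Hence u_h = (C1 + C2*x)*exp(5*x).
For the particular solution try u_p = A0 + A1*x + A2*x^2. Substituting and matching coefficients of each power of x gives A0 = -178/625, A1 = -17/125, A2 = -3/25, so u_p = -178/625 - 17*x/125 - 3*x^2/25.
General solution: u = -178/625 - 17*x/125 - 3*x^2/25 + C1*exp(5*x) + C2*x*exp(5*x).
Apply the initial conditions: u(0) = -178/625 + C1 = 4 and u'(0) = -17/125 + C2 + 5*C1 = 2. Solving gives C1 = 2678/625, C2 = -2411/125.

u = -178/625 - 17*x/125 - 3*x**2/25 + 2678*exp(5*x)/625 - 2411*x*exp(5*x)/125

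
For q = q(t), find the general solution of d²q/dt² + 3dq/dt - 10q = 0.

Characteristic equation r² + 3r - 10 = 0 factors as (r + 5)(r - 2) = 0, so r = -5, 2.
Hence q_h = C1*exp(-5*t) + C2*exp(2*t).

q = C1*exp(-5*t) + C2*exp(2*t)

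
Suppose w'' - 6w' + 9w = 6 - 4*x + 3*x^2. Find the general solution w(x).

w = 16/27 + x**2/3 + C1*exp(3*x) + C2*x*exp(3*x)

Characteristic equation r² - 6r + 9 = 0 has discriminant (-6)² - 4·(9) = 0, so r = 3 is a repeated root.
Hence w_h = (C1 + C2*x)*exp(3*x).
For the particular solution try w_p = A0 + A1*x + A2*x^2. Substituting and matching coefficients of each power of x gives A0 = 16/27, A1 = 0, A2 = 1/3, so w_p = 16/27 + x^2/3.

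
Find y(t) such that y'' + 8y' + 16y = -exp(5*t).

y = -exp(5*t)/81 + C1*exp(-4*t) + C2*t*exp(-4*t)

Characteristic equation r² + 8r + 16 = 0 has discriminant (8)² - 4·(16) = 0, so r = -4 is a repeated root.
Hence y_h = (C1 + C2*t)*exp(-4*t).
Try y_p = A*exp(5*t). Substituting into the equation and dividing by exp(5*t) gives A = -1/81, so y_p = -exp(5*t)/81.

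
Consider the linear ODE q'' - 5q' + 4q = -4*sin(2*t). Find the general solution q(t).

Characteristic equation r² - 5r + 4 = 0 factors as (r - 4)(r - 1) = 0, so r = 4, 1.
Hence q_h = C1*exp(4*t) + C2*exp(t).
Try q_p = A*cos(2*t) + B*sin(2*t). Substituting and equating the coefficients of cos(2t) and sin(2t) gives A = -2/5, B = 0, so q_p = -2*cos(2*t)/5.

q = -2*cos(2*t)/5 + C1*exp(4*t) + C2*exp(t)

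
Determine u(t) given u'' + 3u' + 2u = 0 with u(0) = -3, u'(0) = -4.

Characteristic equation r² + 3r + 2 = 0 factors as (r + 2)(r + 1) = 0, so r = -2, -1.
Hence u_h = C1*exp(-2*t) + C2*exp(-t).
Apply the initial conditions: u(0) = C1 + C2 = -3 and u'(0) = -C2 - 2*C1 = -4. Solving gives C1 = 7, C2 = -10.

u = -10*exp(-t) + 7*exp(-2*t)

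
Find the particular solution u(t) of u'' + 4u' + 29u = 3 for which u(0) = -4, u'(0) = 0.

Characteristic equation r² + 4r + 29 = 0 has discriminant (4)² - 4·(29) = -100 < 0, so r = -2 ± 5i.
Hence u_h = C1*cos(5*t)*exp(-2*t) + C2*exp(-2*t)*sin(5*t).
For the particular solution try u_p = A0. Substituting and matching coefficients of each power of t gives A0 = 3/29, so u_p = 3/29.
General solution: u = 3/29 + C1*cos(5*t)*exp(-2*t) + C2*exp(-2*t)*sin(5*t).
Apply the initial conditions: u(0) = 3/29 + C1 = -4 and u'(0) = -2*C1 + 5*C2 = 0. Solving gives C1 = -119/29, C2 = -238/145.

u = 3/29 - 238*exp(-2*t)*sin(5*t)/145 - 119*cos(5*t)*exp(-2*t)/29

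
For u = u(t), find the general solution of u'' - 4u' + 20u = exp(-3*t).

Characteristic equation r² - 4r + 20 = 0 has discriminant (-4)² - 4·(20) = -64 < 0, so r = 2 ± 4i.
Hence u_h = C1*cos(4*t)*exp(2*t) + C2*exp(2*t)*sin(4*t).
Try u_p = A*exp(-3*t). Substituting into the equation and dividing by exp(-3*t) gives A = 1/41, so u_p = exp(-3*t)/41.

u = exp(-3*t)/41 + C1*cos(4*t)*exp(2*t) + C2*exp(2*t)*sin(4*t)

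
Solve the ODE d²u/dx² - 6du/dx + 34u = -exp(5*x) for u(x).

Characteristic equation r² - 6r + 34 = 0 has discriminant (-6)² - 4·(34) = -100 < 0, so r = 3 ± 5i.
Hence u_h = C1*cos(5*x)*exp(3*x) + C2*exp(3*x)*sin(5*x).
Try u_p = A*exp(5*x). Substituting into the equation and dividing by exp(5*x) gives A = -1/29, so u_p = -exp(5*x)/29.

u = -exp(5*x)/29 + C1*cos(5*x)*exp(3*x) + C2*exp(3*x)*sin(5*x)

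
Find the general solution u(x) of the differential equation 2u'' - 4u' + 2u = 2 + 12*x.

Divide through by 2: u'' - 2u' + u = 1 + 6*x.
Characteristic equation r² - 2r + 1 = 0 has discriminant (-2)² - 4·(1) = 0, so r = 1 is a repeated root.
Hence u_h = (C1 + C2*x)*exp(x).
For the particular solution try u_p = A0 + A1*x. Substituting and matching coefficients of each power of x gives A0 = 13, A1 = 6, so u_p = 13 + 6*x.

u = 13 + 6*x + C1*exp(x) + C2*x*exp(x)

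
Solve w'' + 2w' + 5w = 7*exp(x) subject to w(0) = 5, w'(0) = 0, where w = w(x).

w = 7*exp(x)/8 + 13*exp(-x)*sin(2*x)/8 + 33*cos(2*x)*exp(-x)/8

Characteristic equation r² + 2r + 5 = 0 has discriminant (2)² - 4·(5) = -16 < 0, so r = -1 ± 2i.
Hence w_h = C1*cos(2*x)*exp(-x) + C2*exp(-x)*sin(2*x).
Try w_p = A*exp(x). Substituting into the equation and dividing by exp(x) gives A = 7/8, so w_p = 7*exp(x)/8.
General solution: w = 7*exp(x)/8 + C1*cos(2*x)*exp(-x) + C2*exp(-x)*sin(2*x).
Apply the initial conditions: w(0) = 7/8 + C1 = 5 and w'(0) = 7/8 - C1 + 2*C2 = 0. Solving gives C1 = 33/8, C2 = 13/8.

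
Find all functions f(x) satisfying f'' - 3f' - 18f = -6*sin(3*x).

f = -cos(3*x)/15 + sin(3*x)/5 + C1*exp(6*x) + C2*exp(-3*x)

Characteristic equation r² - 3r - 18 = 0 factors as (r - 6)(r + 3) = 0, so r = 6, -3.
Hence f_h = C1*exp(6*x) + C2*exp(-3*x).
Try f_p = A*cos(3*x) + B*sin(3*x). Substituting and equating the coefficients of cos(3x) and sin(3x) gives A = -1/15, B = 1/5, so f_p = -cos(3*x)/15 + sin(3*x)/5.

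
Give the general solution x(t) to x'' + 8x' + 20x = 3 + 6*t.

Characteristic equation r² + 8r + 20 = 0 has discriminant (8)² - 4·(20) = -16 < 0, so r = -4 ± 2i.
Hence x_h = C1*cos(2*t)*exp(-4*t) + C2*exp(-4*t)*sin(2*t).
For the particular solution try x_p = A0 + A1*t. Substituting and matching coefficients of each power of t gives A0 = 3/100, A1 = 3/10, so x_p = 3/100 + 3*t/10.

x = 3/100 + 3*t/10 + C1*cos(2*t)*exp(-4*t) + C2*exp(-4*t)*sin(2*t)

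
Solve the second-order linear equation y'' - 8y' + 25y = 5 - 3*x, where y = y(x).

y = 101/625 - 3*x/25 + C1*cos(3*x)*exp(4*x) + C2*exp(4*x)*sin(3*x)

Characteristic equation r² - 8r + 25 = 0 has discriminant (-8)² - 4·(25) = -36 < 0, so r = 4 ± 3i.
Hence y_h = C1*cos(3*x)*exp(4*x) + C2*exp(4*x)*sin(3*x).
For the particular solution try y_p = A0 + A1*x. Substituting and matching coefficients of each power of x gives A0 = 101/625, A1 = -3/25, so y_p = 101/625 - 3*x/25.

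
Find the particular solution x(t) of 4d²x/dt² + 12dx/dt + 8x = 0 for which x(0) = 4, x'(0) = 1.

x = -5*exp(-2*t) + 9*exp(-t)

Divide through by 4: x'' + 3x' + 2x = 0.
Characteristic equation r² + 3r + 2 = 0 factors as (r + 1)(r + 2) = 0, so r = -1, -2.
Hence x_h = C1*exp(-t) + C2*exp(-2*t).
Apply the initial conditions: x(0) = C1 + C2 = 4 and x'(0) = -C1 - 2*C2 = 1. Solving gives C1 = 9, C2 = -5.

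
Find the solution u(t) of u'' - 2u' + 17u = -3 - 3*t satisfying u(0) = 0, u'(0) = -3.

u = -57/289 - 3*t/17 - 873*exp(t)*sin(4*t)/1156 + 57*cos(4*t)*exp(t)/289

Characteristic equation r² - 2r + 17 = 0 has discriminant (-2)² - 4·(17) = -64 < 0, so r = 1 ± 4i.
Hence u_h = C1*cos(4*t)*exp(t) + C2*exp(t)*sin(4*t).
For the particular solution try u_p = A0 + A1*t. Substituting and matching coefficients of each power of t gives A0 = -57/289, A1 = -3/17, so u_p = -57/289 - 3*t/17.
General solution: u = -57/289 - 3*t/17 + C1*cos(4*t)*exp(t) + C2*exp(t)*sin(4*t).
Apply the initial conditions: u(0) = -57/289 + C1 = 0 and u'(0) = -3/17 + C1 + 4*C2 = -3. Solving gives C1 = 57/289, C2 = -873/1156.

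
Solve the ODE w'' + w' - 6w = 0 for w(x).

Characteristic equation r² + r - 6 = 0 factors as (r + 3)(r - 2) = 0, so r = -3, 2.
Hence w_h = C1*exp(-3*x) + C2*exp(2*x).

w = C1*exp(-3*x) + C2*exp(2*x)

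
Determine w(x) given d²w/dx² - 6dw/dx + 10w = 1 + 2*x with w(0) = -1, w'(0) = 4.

Characteristic equation r² - 6r + 10 = 0 has discriminant (-6)² - 4·(10) = -4 < 0, so r = 3 ± i.
Hence w_h = C1*cos(x)*exp(3*x) + C2*exp(3*x)*sin(x).
For the particular solution try w_p = A0 + A1*x. Substituting and matching coefficients of each power of x gives A0 = 11/50, A1 = 1/5, so w_p = 11/50 + x/5.
General solution: w = 11/50 + x/5 + C1*cos(x)*exp(3*x) + C2*exp(3*x)*sin(x).
Apply the initial conditions: w(0) = 11/50 + C1 = -1 and w'(0) = 1/5 + C2 + 3*C1 = 4. Solving gives C1 = -61/50, C2 = 373/50.

w = 11/50 + x/5 - 61*cos(x)*exp(3*x)/50 + 373*exp(3*x)*sin(x)/50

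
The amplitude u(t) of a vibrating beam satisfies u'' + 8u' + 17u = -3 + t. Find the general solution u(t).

Characteristic equation r² + 8r + 17 = 0 has discriminant (8)² - 4·(17) = -4 < 0, so r = -4 ± i.
Hence u_h = C1*cos(t)*exp(-4*t) + C2*exp(-4*t)*sin(t).
For the particular solution try u_p = A0 + A1*t. Substituting and matching coefficients of each power of t gives A0 = -59/289, A1 = 1/17, so u_p = -59/289 + t/17.

u = -59/289 + t/17 + C1*cos(t)*exp(-4*t) + C2*exp(-4*t)*sin(t)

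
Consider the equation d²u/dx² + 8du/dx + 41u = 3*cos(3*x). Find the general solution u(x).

Characteristic equation r² + 8r + 41 = 0 has discriminant (8)² - 4·(41) = -100 < 0, so r = -4 ± 5i.
Hence u_h = C1*cos(5*x)*exp(-4*x) + C2*exp(-4*x)*sin(5*x).
Try u_p = A*cos(3*x) + B*sin(3*x). Substituting and equating the coefficients of cos(3x) and sin(3x) gives A = 3/50, B = 9/200, so u_p = 3*cos(3*x)/50 + 9*sin(3*x)/200.

u = 3*cos(3*x)/50 + 9*sin(3*x)/200 + C1*cos(5*x)*exp(-4*x) + C2*exp(-4*x)*sin(5*x)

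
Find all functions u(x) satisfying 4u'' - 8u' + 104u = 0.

u = C1*cos(5*x)*exp(x) + C2*exp(x)*sin(5*x)

Divide through by 4: u'' - 2u' + 26u = 0.
Characteristic equation r² - 2r + 26 = 0 has discriminant (-2)² - 4·(26) = -100 < 0, so r = 1 ± 5i.
Hence u_h = C1*cos(5*x)*exp(x) + C2*exp(x)*sin(5*x).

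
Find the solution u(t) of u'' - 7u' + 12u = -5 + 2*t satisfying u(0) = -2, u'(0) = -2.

Characteristic equation r² - 7r + 12 = 0 factors as (r - 3)(r - 4) = 0, so r = 3, 4.
Hence u_h = C1*exp(3*t) + C2*exp(4*t).
For the particular solution try u_p = A0 + A1*t. Substituting and matching coefficients of each power of t gives A0 = -23/72, A1 = 1/6, so u_p = -23/72 + t/6.
General solution: u = -23/72 + t/6 + C1*exp(3*t) + C2*exp(4*t).
Apply the initial conditions: u(0) = -23/72 + C1 + C2 = -2 and u'(0) = 1/6 + 3*C1 + 4*C2 = -2. Solving gives C1 = -41/9, C2 = 23/8.

u = -23/72 - 41*exp(3*t)/9 + t/6 + 23*exp(4*t)/8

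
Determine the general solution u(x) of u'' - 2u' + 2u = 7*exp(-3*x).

u = 7*exp(-3*x)/17 + C1*cos(x)*exp(x) + C2*exp(x)*sin(x)

Characteristic equation r² - 2r + 2 = 0 has discriminant (-2)² - 4·(2) = -4 < 0, so r = 1 ± i.
Hence u_h = C1*cos(x)*exp(x) + C2*exp(x)*sin(x).
Try u_p = A*exp(-3*x). Substituting into the equation and dividing by exp(-3*x) gives A = 7/17, so u_p = 7*exp(-3*x)/17.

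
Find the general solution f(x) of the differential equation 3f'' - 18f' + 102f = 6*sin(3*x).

f = 36*cos(3*x)/949 + 50*sin(3*x)/949 + C1*cos(5*x)*exp(3*x) + C2*exp(3*x)*sin(5*x)

Divide through by 3: f'' - 6f' + 34f = 2*sin(3*x).
Characteristic equation r² - 6r + 34 = 0 has discriminant (-6)² - 4·(34) = -100 < 0, so r = 3 ± 5i.
Hence f_h = C1*cos(5*x)*exp(3*x) + C2*exp(3*x)*sin(5*x).
Try f_p = A*cos(3*x) + B*sin(3*x). Substituting and equating the coefficients of cos(3x) and sin(3x) gives A = 36/949, B = 50/949, so f_p = 36*cos(3*x)/949 + 50*sin(3*x)/949.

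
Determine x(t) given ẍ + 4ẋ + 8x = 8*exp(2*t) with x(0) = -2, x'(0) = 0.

Characteristic equation r² + 4r + 8 = 0 has discriminant (4)² - 4·(8) = -16 < 0, so r = -2 ± 2i.
Hence x_h = C1*cos(2*t)*exp(-2*t) + C2*exp(-2*t)*sin(2*t).
Try x_p = A*exp(2*t). Substituting into the equation and dividing by exp(2*t) gives A = 2/5, so x_p = 2*exp(2*t)/5.
General solution: x = 2*exp(2*t)/5 + C1*cos(2*t)*exp(-2*t) + C2*exp(-2*t)*sin(2*t).
Apply the initial conditions: x(0) = 2/5 + C1 = -2 and x'(0) = 4/5 - 2*C1 + 2*C2 = 0. Solving gives C1 = -12/5, C2 = -14/5.

x = 2*exp(2*t)/5 - 14*exp(-2*t)*sin(2*t)/5 - 12*cos(2*t)*exp(-2*t)/5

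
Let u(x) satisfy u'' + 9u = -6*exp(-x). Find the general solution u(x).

Characteristic equation r² + 9 = 0 has discriminant (0)² - 4·(9) = -36 < 0, so r = ± 3i.
Hence u_h = C1*cos(3*x) + C2*sin(3*x).
Try u_p = A*exp(-x). Substituting into the equation and dividing by exp(-x) gives A = -3/5, so u_p = -3*exp(-x)/5.

u = -3*exp(-x)/5 + C1*cos(3*x) + C2*sin(3*x)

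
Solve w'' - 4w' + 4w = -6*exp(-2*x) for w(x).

w = -3*exp(-2*x)/8 + C1*exp(2*x) + C2*x*exp(2*x)

Characteristic equation r² - 4r + 4 = 0 has discriminant (-4)² - 4·(4) = 0, so r = 2 is a repeated root.
Hence w_h = (C1 + C2*x)*exp(2*x).
Try w_p = A*exp(-2*x). Substituting into the equation and dividing by exp(-2*x) gives A = -3/8, so w_p = -3*exp(-2*x)/8.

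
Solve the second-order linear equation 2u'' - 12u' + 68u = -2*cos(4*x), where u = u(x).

u = -cos(4*x)/50 + 2*sin(4*x)/75 + C1*cos(5*x)*exp(3*x) + C2*exp(3*x)*sin(5*x)

Divide through by 2: u'' - 6u' + 34u = -cos(4*x).
Characteristic equation r² - 6r + 34 = 0 has discriminant (-6)² - 4·(34) = -100 < 0, so r = 3 ± 5i.
Hence u_h = C1*cos(5*x)*exp(3*x) + C2*exp(3*x)*sin(5*x).
Try u_p = A*cos(4*x) + B*sin(4*x). Substituting and equating the coefficients of cos(4x) and sin(4x) gives A = -1/50, B = 2/75, so u_p = -cos(4*x)/50 + 2*sin(4*x)/75.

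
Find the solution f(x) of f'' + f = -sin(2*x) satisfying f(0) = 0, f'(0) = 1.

f = sin(x)/3 + sin(2*x)/3

Characteristic equation r² + 1 = 0 has discriminant (0)² - 4·(1) = -4 < 0, so r = ± i.
Hence f_h = C1*cos(x) + C2*sin(x).
Try f_p = A*cos(2*x) + B*sin(2*x). Substituting and equating the coefficients of cos(2x) and sin(2x) gives A = 0, B = 1/3, so f_p = sin(2*x)/3.
General solution: f = sin(2*x)/3 + C1*cos(x) + C2*sin(x).
Apply the initial conditions: f(0) = C1 = 0 and f'(0) = 2/3 + C2 = 1. Solving gives C1 = 0, C2 = 1/3.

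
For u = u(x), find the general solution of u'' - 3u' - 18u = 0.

u = C1*exp(-3*x) + C2*exp(6*x)

Characteristic equation r² - 3r - 18 = 0 factors as (r + 3)(r - 6) = 0, so r = -3, 6.
Hence u_h = C1*exp(-3*x) + C2*exp(6*x).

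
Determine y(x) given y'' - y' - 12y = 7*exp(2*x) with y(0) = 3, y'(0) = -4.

Characteristic equation r² - r - 12 = 0 factors as (r - 4)(r + 3) = 0, so r = 4, -3.
Hence y_h = C1*exp(4*x) + C2*exp(-3*x).
Try y_p = A*exp(2*x). Substituting into the equation and dividing by exp(2*x) gives A = -7/10, so y_p = -7*exp(2*x)/10.
General solution: y = -7*exp(2*x)/10 + C1*exp(4*x) + C2*exp(-3*x).
Apply the initial conditions: y(0) = -7/10 + C1 + C2 = 3 and y'(0) = -7/5 - 3*C2 + 4*C1 = -4. Solving gives C1 = 17/14, C2 = 87/35.

y = -7*exp(2*x)/10 + 17*exp(4*x)/14 + 87*exp(-3*x)/35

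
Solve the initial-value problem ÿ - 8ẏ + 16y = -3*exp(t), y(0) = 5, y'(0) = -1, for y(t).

Characteristic equation r² - 8r + 16 = 0 has discriminant (-8)² - 4·(16) = 0, so r = 4 is a repeated root.
Hence y_h = (C1 + C2*t)*exp(4*t).
Try y_p = A*exp(t). Substituting into the equation and dividing by exp(t) gives A = -1/3, so y_p = -exp(t)/3.
General solution: y = -exp(t)/3 + C1*exp(4*t) + C2*t*exp(4*t).
Apply the initial conditions: y(0) = -1/3 + C1 = 5 and y'(0) = -1/3 + C2 + 4*C1 = -1. Solving gives C1 = 16/3, C2 = -22.

y = -exp(t)/3 + 16*exp(4*t)/3 - 22*t*exp(4*t)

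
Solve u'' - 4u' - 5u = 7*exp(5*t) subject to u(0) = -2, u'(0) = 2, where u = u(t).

u = -65*exp(-t)/36 - 7*exp(5*t)/36 + 7*t*exp(5*t)/6

Characteristic equation r² - 4r - 5 = 0 factors as (r + 1)(r - 5) = 0, so r = -1, 5.
Hence u_h = C1*exp(-t) + C2*exp(5*t).
Since exp(5*t) solves the homogeneous equation (r = 5 is a root of multiplicity 1), multiply the trial by t. Try u_p = A*t*exp(5*t). Substituting into the equation and dividing by exp(5*t) gives A = 7/6, so u_p = 7*t*exp(5*t)/6.
General solution: u = C1*exp(-t) + C2*exp(5*t) + 7*t*exp(5*t)/6.
Apply the initial conditions: u(0) = C1 + C2 = -2 and u'(0) = 7/6 - C1 + 5*C2 = 2. Solving gives C1 = -65/36, C2 = -7/36.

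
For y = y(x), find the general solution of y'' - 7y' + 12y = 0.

y = C1*exp(4*x) + C2*exp(3*x)

Characteristic equation r² - 7r + 12 = 0 factors as (r - 4)(r - 3) = 0, so r = 4, 3.
Hence y_h = C1*exp(4*x) + C2*exp(3*x).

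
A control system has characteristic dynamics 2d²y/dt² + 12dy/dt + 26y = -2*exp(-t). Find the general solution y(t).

Divide through by 2: y'' + 6y' + 13y = -exp(-t).
Characteristic equation r² + 6r + 13 = 0 has discriminant (6)² - 4·(13) = -16 < 0, so r = -3 ± 2i.
Hence y_h = C1*cos(2*t)*exp(-3*t) + C2*exp(-3*t)*sin(2*t).
Try y_p = A*exp(-t). Substituting into the equation and dividing by exp(-t) gives A = -1/8, so y_p = -exp(-t)/8.

y = -exp(-t)/8 + C1*cos(2*t)*exp(-3*t) + C2*exp(-3*t)*sin(2*t)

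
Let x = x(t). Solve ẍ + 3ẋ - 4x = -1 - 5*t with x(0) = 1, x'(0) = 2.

x = 19/16 - 3*exp(-4*t)/16 + 5*t/4

Characteristic equation r² + 3r - 4 = 0 factors as (r - 1)(r + 4) = 0, so r = 1, -4.
Hence x_h = C1*exp(t) + C2*exp(-4*t).
For the particular solution try x_p = A0 + A1*t. Substituting and matching coefficients of each power of t gives A0 = 19/16, A1 = 5/4, so x_p = 19/16 + 5*t/4.
General solution: x = 19/16 + 5*t/4 + C1*exp(t) + C2*exp(-4*t).
Apply the initial conditions: x(0) = 19/16 + C1 + C2 = 1 and x'(0) = 5/4 + C1 - 4*C2 = 2. Solving gives C1 = 0, C2 = -3/16.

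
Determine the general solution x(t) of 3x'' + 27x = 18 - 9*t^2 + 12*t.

x = 20/27 - t**2/3 + 4*t/9 + C1*cos(3*t) + C2*sin(3*t)

Divide through by 3: x'' + 9x = 6 - 3*t^2 + 4*t.
Characteristic equation r² + 9 = 0 has discriminant (0)² - 4·(9) = -36 < 0, so r = ± 3i.
Hence x_h = C1*cos(3*t) + C2*sin(3*t).
For the particular solution try x_p = A0 + A1*t + A2*t^2. Substituting and matching coefficients of each power of t gives A0 = 20/27, A1 = 4/9, A2 = -1/3, so x_p = 20/27 - t^2/3 + 4*t/9.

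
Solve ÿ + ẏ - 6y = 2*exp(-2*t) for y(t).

y = -exp(-2*t)/2 + C1*exp(-3*t) + C2*exp(2*t)

Characteristic equation r² + r - 6 = 0 factors as (r + 3)(r - 2) = 0, so r = -3, 2.
Hence y_h = C1*exp(-3*t) + C2*exp(2*t).
Try y_p = A*exp(-2*t). Substituting into the equation and dividing by exp(-2*t) gives A = -1/2, so y_p = -exp(-2*t)/2.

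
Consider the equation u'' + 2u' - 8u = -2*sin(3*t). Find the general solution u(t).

Characteristic equation r² + 2r - 8 = 0 factors as (r + 4)(r - 2) = 0, so r = -4, 2.
Hence u_h = C1*exp(-4*t) + C2*exp(2*t).
Try u_p = A*cos(3*t) + B*sin(3*t). Substituting and equating the coefficients of cos(3t) and sin(3t) gives A = 12/325, B = 34/325, so u_p = 12*cos(3*t)/325 + 34*sin(3*t)/325.

u = 12*cos(3*t)/325 + 34*sin(3*t)/325 + C1*exp(-4*t) + C2*exp(2*t)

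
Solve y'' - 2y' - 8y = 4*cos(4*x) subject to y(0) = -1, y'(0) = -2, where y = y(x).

Characteristic equation r² - 2r - 8 = 0 factors as (r + 2)(r - 4) = 0, so r = -2, 4.
Hence y_h = C1*exp(-2*x) + C2*exp(4*x).
Try y_p = A*cos(4*x) + B*sin(4*x). Substituting and equating the coefficients of cos(4x) and sin(4x) gives A = -3/20, B = -1/20, so y_p = -3*cos(4*x)/20 - sin(4*x)/20.
General solution: y = -3*cos(4*x)/20 - sin(4*x)/20 + C1*exp(-2*x) + C2*exp(4*x).
Apply the initial conditions: y(0) = -3/20 + C1 + C2 = -1 and y'(0) = -1/5 - 2*C1 + 4*C2 = -2. Solving gives C1 = -4/15, C2 = -7/12.

y = -7*exp(4*x)/12 - 4*exp(-2*x)/15 - 3*cos(4*x)/20 - sin(4*x)/20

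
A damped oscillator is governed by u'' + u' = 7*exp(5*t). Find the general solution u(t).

Characteristic equation r² + r = 0 factors as (r + 1)r = 0, so r = -1, 0.
Hence u_h = C1*exp(-t) + C2.
Try u_p = A*exp(5*t). Substituting into the equation and dividing by exp(5*t) gives A = 7/30, so u_p = 7*exp(5*t)/30.

u = C2 + 7*exp(5*t)/30 + C1*exp(-t)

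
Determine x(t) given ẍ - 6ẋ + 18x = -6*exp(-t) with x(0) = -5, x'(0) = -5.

x = -6*exp(-t)/25 - 119*cos(3*t)*exp(3*t)/25 + 226*exp(3*t)*sin(3*t)/75

Characteristic equation r² - 6r + 18 = 0 has discriminant (-6)² - 4·(18) = -36 < 0, so r = 3 ± 3i.
Hence x_h = C1*cos(3*t)*exp(3*t) + C2*exp(3*t)*sin(3*t).
Try x_p = A*exp(-t). Substituting into the equation and dividing by exp(-t) gives A = -6/25, so x_p = -6*exp(-t)/25.
General solution: x = -6*exp(-t)/25 + C1*cos(3*t)*exp(3*t) + C2*exp(3*t)*sin(3*t).
Apply the initial conditions: x(0) = -6/25 + C1 = -5 and x'(0) = 6/25 + 3*C1 + 3*C2 = -5. Solving gives C1 = -119/25, C2 = 226/75.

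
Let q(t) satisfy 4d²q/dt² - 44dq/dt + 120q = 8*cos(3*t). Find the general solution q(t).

Divide through by 4: q'' - 11q' + 30q = 2*cos(3*t).
Characteristic equation r² - 11r + 30 = 0 factors as (r - 6)(r - 5) = 0, so r = 6, 5.
Hence q_h = C1*exp(6*t) + C2*exp(5*t).
Try q_p = A*cos(3*t) + B*sin(3*t). Substituting and equating the coefficients of cos(3t) and sin(3t) gives A = 7/255, B = -11/255, so q_p = -11*sin(3*t)/255 + 7*cos(3*t)/255.

q = -11*sin(3*t)/255 + 7*cos(3*t)/255 + C1*exp(6*t) + C2*exp(5*t)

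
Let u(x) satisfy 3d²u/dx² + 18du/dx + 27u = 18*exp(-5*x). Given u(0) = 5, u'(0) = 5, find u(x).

u = 3*exp(-5*x)/2 + 7*exp(-3*x)/2 + 23*x*exp(-3*x)

Divide through by 3: u'' + 6u' + 9u = 6*exp(-5*x).
Characteristic equation r² + 6r + 9 = 0 has discriminant (6)² - 4·(9) = 0, so r = -3 is a repeated root.
Hence u_h = (C1 + C2*x)*exp(-3*x).
Try u_p = A*exp(-5*x). Substituting into the equation and dividing by exp(-5*x) gives A = 3/2, so u_p = 3*exp(-5*x)/2.
General solution: u = 3*exp(-5*x)/2 + C1*exp(-3*x) + C2*x*exp(-3*x).
Apply the initial conditions: u(0) = 3/2 + C1 = 5 and u'(0) = -15/2 + C2 - 3*C1 = 5. Solving gives C1 = 7/2, C2 = 23.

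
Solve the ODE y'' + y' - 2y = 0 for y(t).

Characteristic equation r² + r - 2 = 0 factors as (r + 2)(r - 1) = 0, so r = -2, 1.
Hence y_h = C1*exp(-2*t) + C2*exp(t).

y = C1*exp(-2*t) + C2*exp(t)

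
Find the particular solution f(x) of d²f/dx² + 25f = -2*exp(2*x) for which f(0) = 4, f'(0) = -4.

Characteristic equation r² + 25 = 0 has discriminant (0)² - 4·(25) = -100 < 0, so r = ± 5i.
Hence f_h = C1*cos(5*x) + C2*sin(5*x).
Try f_p = A*exp(2*x). Substituting into the equation and dividing by exp(2*x) gives A = -2/29, so f_p = -2*exp(2*x)/29.
General solution: f = -2*exp(2*x)/29 + C1*cos(5*x) + C2*sin(5*x).
Apply the initial conditions: f(0) = -2/29 + C1 = 4 and f'(0) = -4/29 + 5*C2 = -4. Solving gives C1 = 118/29, C2 = -112/145.

f = -112*sin(5*x)/145 - 2*exp(2*x)/29 + 118*cos(5*x)/29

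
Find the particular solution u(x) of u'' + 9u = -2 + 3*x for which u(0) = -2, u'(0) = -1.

Characteristic equation r² + 9 = 0 has discriminant (0)² - 4·(9) = -36 < 0, so r = ± 3i.
Hence u_h = C1*cos(3*x) + C2*sin(3*x).
For the particular solution try u_p = A0 + A1*x. Substituting and matching coefficients of each power of x gives A0 = -2/9, A1 = 1/3, so u_p = -2/9 + x/3.
General solution: u = -2/9 + x/3 + C1*cos(3*x) + C2*sin(3*x).
Apply the initial conditions: u(0) = -2/9 + C1 = -2 and u'(0) = 1/3 + 3*C2 = -1. Solving gives C1 = -16/9, C2 = -4/9.

u = -2/9 - 16*cos(3*x)/9 - 4*sin(3*x)/9 + x/3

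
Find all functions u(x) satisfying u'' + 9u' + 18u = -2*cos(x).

u = -17*cos(x)/185 - 9*sin(x)/185 + C1*exp(-3*x) + C2*exp(-6*x)

Characteristic equation r² + 9r + 18 = 0 factors as (r + 3)(r + 6) = 0, so r = -3, -6.
Hence u_h = C1*exp(-3*x) + C2*exp(-6*x).
Try u_p = A*cos(x) + B*sin(x). Substituting and equating the coefficients of cos(x) and sin(x) gives A = -17/185, B = -9/185, so u_p = -17*cos(x)/185 - 9*sin(x)/185.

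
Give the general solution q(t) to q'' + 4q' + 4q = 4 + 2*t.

Characteristic equation r² + 4r + 4 = 0 has discriminant (4)² - 4·(4) = 0, so r = -2 is a repeated root.
Hence q_h = (C1 + C2*t)*exp(-2*t).
For the particular solution try q_p = A0 + A1*t. Substituting and matching coefficients of each power of t gives A0 = 1/2, A1 = 1/2, so q_p = 1/2 + t/2.

q = 1/2 + t/2 + C1*exp(-2*t) + C2*t*exp(-2*t)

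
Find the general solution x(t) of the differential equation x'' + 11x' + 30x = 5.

Characteristic equation r² + 11r + 30 = 0 factors as (r + 6)(r + 5) = 0, so r = -6, -5.
Hence x_h = C1*exp(-6*t) + C2*exp(-5*t).
For the particular solution try x_p = A0. Substituting and matching coefficients of each power of t gives A0 = 1/6, so x_p = 1/6.

x = 1/6 + C1*exp(-6*t) + C2*exp(-5*t)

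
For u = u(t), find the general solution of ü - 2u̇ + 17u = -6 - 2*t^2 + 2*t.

u = -1614/4913 - 2*t**2/17 + 26*t/289 + C1*cos(4*t)*exp(t) + C2*exp(t)*sin(4*t)

Characteristic equation r² - 2r + 17 = 0 has discriminant (-2)² - 4·(17) = -64 < 0, so r = 1 ± 4i.
Hence u_h = C1*cos(4*t)*exp(t) + C2*exp(t)*sin(4*t).
For the particular solution try u_p = A0 + A1*t + A2*t^2. Substituting and matching coefficients of each power of t gives A0 = -1614/4913, A1 = 26/289, A2 = -2/17, so u_p = -1614/4913 - 2*t^2/17 + 26*t/289.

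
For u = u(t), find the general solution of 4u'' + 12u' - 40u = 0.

u = C1*exp(2*t) + C2*exp(-5*t)

Divide through by 4: u'' + 3u' - 10u = 0.
Characteristic equation r² + 3r - 10 = 0 factors as (r - 2)(r + 5) = 0, so r = 2, -5.
Hence u_h = C1*exp(2*t) + C2*exp(-5*t).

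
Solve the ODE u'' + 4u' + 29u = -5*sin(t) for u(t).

Characteristic equation r² + 4r + 29 = 0 has discriminant (4)² - 4·(29) = -100 < 0, so r = -2 ± 5i.
Hence u_h = C1*cos(5*t)*exp(-2*t) + C2*exp(-2*t)*sin(5*t).
Try u_p = A*cos(t) + B*sin(t). Substituting and equating the coefficients of cos(t) and sin(t) gives A = 1/40, B = -7/40, so u_p = -7*sin(t)/40 + cos(t)/40.

u = -7*sin(t)/40 + cos(t)/40 + C1*cos(5*t)*exp(-2*t) + C2*exp(-2*t)*sin(5*t)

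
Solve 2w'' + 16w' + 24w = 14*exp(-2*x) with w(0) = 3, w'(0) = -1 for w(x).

w = -13*exp(-6*x)/16 + 61*exp(-2*x)/16 + 7*x*exp(-2*x)/4

Divide through by 2: w'' + 8w' + 12w = 7*exp(-2*x).
Characteristic equation r² + 8r + 12 = 0 factors as (r + 2)(r + 6) = 0, so r = -2, -6.
Hence w_h = C1*exp(-2*x) + C2*exp(-6*x).
Since exp(-2*x) solves the homogeneous equation (r = -2 is a root of multiplicity 1), multiply the trial by x. Try w_p = A*x*exp(-2*x). Substituting into the equation and dividing by exp(-2*x) gives A = 7/4, so w_p = 7*x*exp(-2*x)/4.
General solution: w = C1*exp(-2*x) + C2*exp(-6*x) + 7*x*exp(-2*x)/4.
Apply the initial conditions: w(0) = C1 + C2 = 3 and w'(0) = 7/4 - 6*C2 - 2*C1 = -1. Solving gives C1 = 61/16, C2 = -13/16.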